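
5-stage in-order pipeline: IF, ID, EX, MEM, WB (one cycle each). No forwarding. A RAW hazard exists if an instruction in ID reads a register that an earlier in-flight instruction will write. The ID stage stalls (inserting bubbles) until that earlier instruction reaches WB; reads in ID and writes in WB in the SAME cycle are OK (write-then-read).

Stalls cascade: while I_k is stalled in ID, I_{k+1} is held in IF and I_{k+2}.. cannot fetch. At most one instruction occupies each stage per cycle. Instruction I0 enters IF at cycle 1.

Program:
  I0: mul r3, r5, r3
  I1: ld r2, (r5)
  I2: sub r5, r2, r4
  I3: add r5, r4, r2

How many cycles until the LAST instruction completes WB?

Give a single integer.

I0 mul r3 <- r5,r3: IF@1 ID@2 stall=0 (-) EX@3 MEM@4 WB@5
I1 ld r2 <- r5: IF@2 ID@3 stall=0 (-) EX@4 MEM@5 WB@6
I2 sub r5 <- r2,r4: IF@3 ID@4 stall=2 (RAW on I1.r2 (WB@6)) EX@7 MEM@8 WB@9
I3 add r5 <- r4,r2: IF@4 ID@7 stall=0 (-) EX@8 MEM@9 WB@10

Answer: 10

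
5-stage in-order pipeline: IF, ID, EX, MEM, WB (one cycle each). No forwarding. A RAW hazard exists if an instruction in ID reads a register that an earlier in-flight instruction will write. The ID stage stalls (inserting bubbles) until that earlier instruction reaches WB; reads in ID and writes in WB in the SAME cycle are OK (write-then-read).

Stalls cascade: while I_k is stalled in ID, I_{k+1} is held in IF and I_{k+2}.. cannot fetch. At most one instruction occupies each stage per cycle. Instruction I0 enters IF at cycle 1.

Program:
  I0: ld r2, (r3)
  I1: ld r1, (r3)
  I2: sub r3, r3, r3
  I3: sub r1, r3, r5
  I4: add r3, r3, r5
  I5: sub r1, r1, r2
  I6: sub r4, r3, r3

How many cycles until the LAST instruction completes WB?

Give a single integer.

Answer: 14

Derivation:
I0 ld r2 <- r3: IF@1 ID@2 stall=0 (-) EX@3 MEM@4 WB@5
I1 ld r1 <- r3: IF@2 ID@3 stall=0 (-) EX@4 MEM@5 WB@6
I2 sub r3 <- r3,r3: IF@3 ID@4 stall=0 (-) EX@5 MEM@6 WB@7
I3 sub r1 <- r3,r5: IF@4 ID@5 stall=2 (RAW on I2.r3 (WB@7)) EX@8 MEM@9 WB@10
I4 add r3 <- r3,r5: IF@5 ID@8 stall=0 (-) EX@9 MEM@10 WB@11
I5 sub r1 <- r1,r2: IF@8 ID@9 stall=1 (RAW on I3.r1 (WB@10)) EX@11 MEM@12 WB@13
I6 sub r4 <- r3,r3: IF@9 ID@11 stall=0 (-) EX@12 MEM@13 WB@14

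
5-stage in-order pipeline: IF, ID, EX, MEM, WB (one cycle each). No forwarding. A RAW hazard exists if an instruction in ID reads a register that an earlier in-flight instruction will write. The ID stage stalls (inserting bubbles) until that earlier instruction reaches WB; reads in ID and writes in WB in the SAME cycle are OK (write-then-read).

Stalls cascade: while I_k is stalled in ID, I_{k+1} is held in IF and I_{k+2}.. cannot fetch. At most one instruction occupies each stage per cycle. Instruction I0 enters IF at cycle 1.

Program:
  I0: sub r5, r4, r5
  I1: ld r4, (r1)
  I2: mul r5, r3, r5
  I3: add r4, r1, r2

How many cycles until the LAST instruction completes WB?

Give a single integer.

Answer: 9

Derivation:
I0 sub r5 <- r4,r5: IF@1 ID@2 stall=0 (-) EX@3 MEM@4 WB@5
I1 ld r4 <- r1: IF@2 ID@3 stall=0 (-) EX@4 MEM@5 WB@6
I2 mul r5 <- r3,r5: IF@3 ID@4 stall=1 (RAW on I0.r5 (WB@5)) EX@6 MEM@7 WB@8
I3 add r4 <- r1,r2: IF@4 ID@6 stall=0 (-) EX@7 MEM@8 WB@9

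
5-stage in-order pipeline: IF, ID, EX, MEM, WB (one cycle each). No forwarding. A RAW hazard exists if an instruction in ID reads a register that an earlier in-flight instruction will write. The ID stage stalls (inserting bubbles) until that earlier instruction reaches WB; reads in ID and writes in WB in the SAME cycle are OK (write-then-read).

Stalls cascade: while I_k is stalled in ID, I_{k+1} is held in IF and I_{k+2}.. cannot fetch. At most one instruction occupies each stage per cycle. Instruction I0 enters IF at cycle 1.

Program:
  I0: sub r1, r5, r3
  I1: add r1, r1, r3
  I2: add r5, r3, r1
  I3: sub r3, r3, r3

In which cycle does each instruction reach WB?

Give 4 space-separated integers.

I0 sub r1 <- r5,r3: IF@1 ID@2 stall=0 (-) EX@3 MEM@4 WB@5
I1 add r1 <- r1,r3: IF@2 ID@3 stall=2 (RAW on I0.r1 (WB@5)) EX@6 MEM@7 WB@8
I2 add r5 <- r3,r1: IF@3 ID@6 stall=2 (RAW on I1.r1 (WB@8)) EX@9 MEM@10 WB@11
I3 sub r3 <- r3,r3: IF@6 ID@9 stall=0 (-) EX@10 MEM@11 WB@12

Answer: 5 8 11 12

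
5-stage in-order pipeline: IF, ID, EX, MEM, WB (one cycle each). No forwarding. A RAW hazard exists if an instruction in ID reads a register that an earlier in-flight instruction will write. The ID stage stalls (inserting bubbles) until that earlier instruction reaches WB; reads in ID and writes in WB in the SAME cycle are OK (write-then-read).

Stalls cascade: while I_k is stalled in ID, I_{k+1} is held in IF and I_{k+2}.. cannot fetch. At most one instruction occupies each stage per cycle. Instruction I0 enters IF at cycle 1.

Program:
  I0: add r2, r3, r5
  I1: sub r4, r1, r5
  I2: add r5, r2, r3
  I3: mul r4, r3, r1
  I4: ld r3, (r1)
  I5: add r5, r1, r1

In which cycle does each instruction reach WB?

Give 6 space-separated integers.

Answer: 5 6 8 9 10 11

Derivation:
I0 add r2 <- r3,r5: IF@1 ID@2 stall=0 (-) EX@3 MEM@4 WB@5
I1 sub r4 <- r1,r5: IF@2 ID@3 stall=0 (-) EX@4 MEM@5 WB@6
I2 add r5 <- r2,r3: IF@3 ID@4 stall=1 (RAW on I0.r2 (WB@5)) EX@6 MEM@7 WB@8
I3 mul r4 <- r3,r1: IF@4 ID@6 stall=0 (-) EX@7 MEM@8 WB@9
I4 ld r3 <- r1: IF@6 ID@7 stall=0 (-) EX@8 MEM@9 WB@10
I5 add r5 <- r1,r1: IF@7 ID@8 stall=0 (-) EX@9 MEM@10 WB@11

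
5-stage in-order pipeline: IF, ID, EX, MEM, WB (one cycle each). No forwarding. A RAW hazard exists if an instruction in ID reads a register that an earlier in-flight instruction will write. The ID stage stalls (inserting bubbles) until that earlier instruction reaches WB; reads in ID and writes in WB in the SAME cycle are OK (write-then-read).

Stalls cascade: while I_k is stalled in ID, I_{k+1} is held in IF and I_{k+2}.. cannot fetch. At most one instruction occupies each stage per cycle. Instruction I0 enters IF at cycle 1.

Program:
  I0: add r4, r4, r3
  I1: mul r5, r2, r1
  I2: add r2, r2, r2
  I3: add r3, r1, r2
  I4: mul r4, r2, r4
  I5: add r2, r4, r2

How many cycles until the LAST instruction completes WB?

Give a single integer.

Answer: 14

Derivation:
I0 add r4 <- r4,r3: IF@1 ID@2 stall=0 (-) EX@3 MEM@4 WB@5
I1 mul r5 <- r2,r1: IF@2 ID@3 stall=0 (-) EX@4 MEM@5 WB@6
I2 add r2 <- r2,r2: IF@3 ID@4 stall=0 (-) EX@5 MEM@6 WB@7
I3 add r3 <- r1,r2: IF@4 ID@5 stall=2 (RAW on I2.r2 (WB@7)) EX@8 MEM@9 WB@10
I4 mul r4 <- r2,r4: IF@5 ID@8 stall=0 (-) EX@9 MEM@10 WB@11
I5 add r2 <- r4,r2: IF@8 ID@9 stall=2 (RAW on I4.r4 (WB@11)) EX@12 MEM@13 WB@14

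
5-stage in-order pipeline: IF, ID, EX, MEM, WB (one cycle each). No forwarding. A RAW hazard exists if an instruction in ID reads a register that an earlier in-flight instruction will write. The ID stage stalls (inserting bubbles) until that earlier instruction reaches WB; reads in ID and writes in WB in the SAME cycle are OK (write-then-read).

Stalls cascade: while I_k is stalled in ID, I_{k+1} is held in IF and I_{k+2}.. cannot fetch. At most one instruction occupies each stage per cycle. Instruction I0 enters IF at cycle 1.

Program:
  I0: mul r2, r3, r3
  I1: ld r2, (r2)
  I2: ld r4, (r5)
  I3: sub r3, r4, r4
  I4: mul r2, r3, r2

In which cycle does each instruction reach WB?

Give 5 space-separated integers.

I0 mul r2 <- r3,r3: IF@1 ID@2 stall=0 (-) EX@3 MEM@4 WB@5
I1 ld r2 <- r2: IF@2 ID@3 stall=2 (RAW on I0.r2 (WB@5)) EX@6 MEM@7 WB@8
I2 ld r4 <- r5: IF@3 ID@6 stall=0 (-) EX@7 MEM@8 WB@9
I3 sub r3 <- r4,r4: IF@6 ID@7 stall=2 (RAW on I2.r4 (WB@9)) EX@10 MEM@11 WB@12
I4 mul r2 <- r3,r2: IF@7 ID@10 stall=2 (RAW on I3.r3 (WB@12)) EX@13 MEM@14 WB@15

Answer: 5 8 9 12 15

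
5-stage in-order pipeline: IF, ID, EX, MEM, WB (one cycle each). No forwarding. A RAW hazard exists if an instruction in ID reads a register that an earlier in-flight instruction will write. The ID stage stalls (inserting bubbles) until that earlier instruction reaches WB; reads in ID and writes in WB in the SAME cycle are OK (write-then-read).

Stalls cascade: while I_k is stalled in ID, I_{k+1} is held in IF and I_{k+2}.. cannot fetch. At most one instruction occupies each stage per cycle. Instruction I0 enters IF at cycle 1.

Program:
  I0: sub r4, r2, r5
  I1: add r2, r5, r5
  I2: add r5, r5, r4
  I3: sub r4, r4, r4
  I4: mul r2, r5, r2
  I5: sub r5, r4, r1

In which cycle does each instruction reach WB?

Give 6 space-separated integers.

I0 sub r4 <- r2,r5: IF@1 ID@2 stall=0 (-) EX@3 MEM@4 WB@5
I1 add r2 <- r5,r5: IF@2 ID@3 stall=0 (-) EX@4 MEM@5 WB@6
I2 add r5 <- r5,r4: IF@3 ID@4 stall=1 (RAW on I0.r4 (WB@5)) EX@6 MEM@7 WB@8
I3 sub r4 <- r4,r4: IF@4 ID@6 stall=0 (-) EX@7 MEM@8 WB@9
I4 mul r2 <- r5,r2: IF@6 ID@7 stall=1 (RAW on I2.r5 (WB@8)) EX@9 MEM@10 WB@11
I5 sub r5 <- r4,r1: IF@7 ID@9 stall=0 (-) EX@10 MEM@11 WB@12

Answer: 5 6 8 9 11 12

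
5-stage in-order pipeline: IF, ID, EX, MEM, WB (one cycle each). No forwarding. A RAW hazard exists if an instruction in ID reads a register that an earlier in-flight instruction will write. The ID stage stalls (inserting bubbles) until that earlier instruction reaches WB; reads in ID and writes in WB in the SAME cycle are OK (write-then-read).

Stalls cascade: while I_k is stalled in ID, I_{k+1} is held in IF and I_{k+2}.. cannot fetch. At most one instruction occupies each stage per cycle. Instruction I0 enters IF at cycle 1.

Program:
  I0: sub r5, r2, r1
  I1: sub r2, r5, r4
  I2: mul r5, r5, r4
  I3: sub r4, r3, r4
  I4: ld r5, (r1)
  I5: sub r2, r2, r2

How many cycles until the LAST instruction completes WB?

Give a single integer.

Answer: 12

Derivation:
I0 sub r5 <- r2,r1: IF@1 ID@2 stall=0 (-) EX@3 MEM@4 WB@5
I1 sub r2 <- r5,r4: IF@2 ID@3 stall=2 (RAW on I0.r5 (WB@5)) EX@6 MEM@7 WB@8
I2 mul r5 <- r5,r4: IF@3 ID@6 stall=0 (-) EX@7 MEM@8 WB@9
I3 sub r4 <- r3,r4: IF@6 ID@7 stall=0 (-) EX@8 MEM@9 WB@10
I4 ld r5 <- r1: IF@7 ID@8 stall=0 (-) EX@9 MEM@10 WB@11
I5 sub r2 <- r2,r2: IF@8 ID@9 stall=0 (-) EX@10 MEM@11 WB@12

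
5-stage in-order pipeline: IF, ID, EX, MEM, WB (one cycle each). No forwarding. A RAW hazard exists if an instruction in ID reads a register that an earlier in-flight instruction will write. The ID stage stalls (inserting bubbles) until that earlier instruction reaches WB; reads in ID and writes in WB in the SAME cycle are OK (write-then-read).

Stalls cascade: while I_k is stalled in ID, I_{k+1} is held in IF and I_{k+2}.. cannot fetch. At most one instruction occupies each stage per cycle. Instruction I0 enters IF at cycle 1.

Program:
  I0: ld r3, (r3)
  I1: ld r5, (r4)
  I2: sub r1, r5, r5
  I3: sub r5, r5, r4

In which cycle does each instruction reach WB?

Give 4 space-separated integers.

Answer: 5 6 9 10

Derivation:
I0 ld r3 <- r3: IF@1 ID@2 stall=0 (-) EX@3 MEM@4 WB@5
I1 ld r5 <- r4: IF@2 ID@3 stall=0 (-) EX@4 MEM@5 WB@6
I2 sub r1 <- r5,r5: IF@3 ID@4 stall=2 (RAW on I1.r5 (WB@6)) EX@7 MEM@8 WB@9
I3 sub r5 <- r5,r4: IF@4 ID@7 stall=0 (-) EX@8 MEM@9 WB@10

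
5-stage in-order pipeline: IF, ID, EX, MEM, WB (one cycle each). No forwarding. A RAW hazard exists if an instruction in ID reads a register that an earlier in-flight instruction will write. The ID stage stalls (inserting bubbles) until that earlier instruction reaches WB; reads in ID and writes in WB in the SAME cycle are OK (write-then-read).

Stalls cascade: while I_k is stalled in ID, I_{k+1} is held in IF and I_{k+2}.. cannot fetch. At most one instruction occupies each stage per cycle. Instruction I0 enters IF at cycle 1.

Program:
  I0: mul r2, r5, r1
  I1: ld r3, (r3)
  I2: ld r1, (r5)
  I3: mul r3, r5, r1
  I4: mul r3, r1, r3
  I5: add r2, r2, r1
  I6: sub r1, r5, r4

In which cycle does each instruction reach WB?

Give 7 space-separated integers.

I0 mul r2 <- r5,r1: IF@1 ID@2 stall=0 (-) EX@3 MEM@4 WB@5
I1 ld r3 <- r3: IF@2 ID@3 stall=0 (-) EX@4 MEM@5 WB@6
I2 ld r1 <- r5: IF@3 ID@4 stall=0 (-) EX@5 MEM@6 WB@7
I3 mul r3 <- r5,r1: IF@4 ID@5 stall=2 (RAW on I2.r1 (WB@7)) EX@8 MEM@9 WB@10
I4 mul r3 <- r1,r3: IF@5 ID@8 stall=2 (RAW on I3.r3 (WB@10)) EX@11 MEM@12 WB@13
I5 add r2 <- r2,r1: IF@8 ID@11 stall=0 (-) EX@12 MEM@13 WB@14
I6 sub r1 <- r5,r4: IF@11 ID@12 stall=0 (-) EX@13 MEM@14 WB@15

Answer: 5 6 7 10 13 14 15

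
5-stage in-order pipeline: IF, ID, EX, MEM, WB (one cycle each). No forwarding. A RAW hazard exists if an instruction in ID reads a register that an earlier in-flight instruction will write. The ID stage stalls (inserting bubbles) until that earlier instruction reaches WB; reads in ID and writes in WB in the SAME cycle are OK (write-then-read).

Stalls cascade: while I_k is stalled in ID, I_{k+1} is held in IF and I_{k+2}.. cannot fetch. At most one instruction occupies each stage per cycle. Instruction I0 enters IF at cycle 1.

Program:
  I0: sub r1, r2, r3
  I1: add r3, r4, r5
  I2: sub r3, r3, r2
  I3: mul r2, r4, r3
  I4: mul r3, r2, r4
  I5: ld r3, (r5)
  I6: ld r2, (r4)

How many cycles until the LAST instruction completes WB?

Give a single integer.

Answer: 17

Derivation:
I0 sub r1 <- r2,r3: IF@1 ID@2 stall=0 (-) EX@3 MEM@4 WB@5
I1 add r3 <- r4,r5: IF@2 ID@3 stall=0 (-) EX@4 MEM@5 WB@6
I2 sub r3 <- r3,r2: IF@3 ID@4 stall=2 (RAW on I1.r3 (WB@6)) EX@7 MEM@8 WB@9
I3 mul r2 <- r4,r3: IF@4 ID@7 stall=2 (RAW on I2.r3 (WB@9)) EX@10 MEM@11 WB@12
I4 mul r3 <- r2,r4: IF@7 ID@10 stall=2 (RAW on I3.r2 (WB@12)) EX@13 MEM@14 WB@15
I5 ld r3 <- r5: IF@10 ID@13 stall=0 (-) EX@14 MEM@15 WB@16
I6 ld r2 <- r4: IF@13 ID@14 stall=0 (-) EX@15 MEM@16 WB@17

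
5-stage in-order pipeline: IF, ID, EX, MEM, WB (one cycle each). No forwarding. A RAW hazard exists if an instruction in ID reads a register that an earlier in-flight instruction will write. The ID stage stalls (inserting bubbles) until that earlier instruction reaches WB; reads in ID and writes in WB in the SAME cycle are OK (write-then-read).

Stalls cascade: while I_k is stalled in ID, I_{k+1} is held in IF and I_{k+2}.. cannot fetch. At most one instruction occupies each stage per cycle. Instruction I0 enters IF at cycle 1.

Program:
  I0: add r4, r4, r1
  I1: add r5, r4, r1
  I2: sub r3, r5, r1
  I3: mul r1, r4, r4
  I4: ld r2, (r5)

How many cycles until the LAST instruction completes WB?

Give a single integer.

Answer: 13

Derivation:
I0 add r4 <- r4,r1: IF@1 ID@2 stall=0 (-) EX@3 MEM@4 WB@5
I1 add r5 <- r4,r1: IF@2 ID@3 stall=2 (RAW on I0.r4 (WB@5)) EX@6 MEM@7 WB@8
I2 sub r3 <- r5,r1: IF@3 ID@6 stall=2 (RAW on I1.r5 (WB@8)) EX@9 MEM@10 WB@11
I3 mul r1 <- r4,r4: IF@6 ID@9 stall=0 (-) EX@10 MEM@11 WB@12
I4 ld r2 <- r5: IF@9 ID@10 stall=0 (-) EX@11 MEM@12 WB@13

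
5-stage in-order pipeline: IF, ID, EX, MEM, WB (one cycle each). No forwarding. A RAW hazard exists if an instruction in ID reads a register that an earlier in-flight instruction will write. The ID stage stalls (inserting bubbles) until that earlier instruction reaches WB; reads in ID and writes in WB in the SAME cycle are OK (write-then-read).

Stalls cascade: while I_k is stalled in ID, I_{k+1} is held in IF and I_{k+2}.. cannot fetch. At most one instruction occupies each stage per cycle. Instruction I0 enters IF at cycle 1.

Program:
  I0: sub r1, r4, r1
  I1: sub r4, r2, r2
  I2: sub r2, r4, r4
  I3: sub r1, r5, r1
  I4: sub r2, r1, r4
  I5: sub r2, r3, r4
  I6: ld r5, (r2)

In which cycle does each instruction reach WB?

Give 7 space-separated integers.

I0 sub r1 <- r4,r1: IF@1 ID@2 stall=0 (-) EX@3 MEM@4 WB@5
I1 sub r4 <- r2,r2: IF@2 ID@3 stall=0 (-) EX@4 MEM@5 WB@6
I2 sub r2 <- r4,r4: IF@3 ID@4 stall=2 (RAW on I1.r4 (WB@6)) EX@7 MEM@8 WB@9
I3 sub r1 <- r5,r1: IF@4 ID@7 stall=0 (-) EX@8 MEM@9 WB@10
I4 sub r2 <- r1,r4: IF@7 ID@8 stall=2 (RAW on I3.r1 (WB@10)) EX@11 MEM@12 WB@13
I5 sub r2 <- r3,r4: IF@8 ID@11 stall=0 (-) EX@12 MEM@13 WB@14
I6 ld r5 <- r2: IF@11 ID@12 stall=2 (RAW on I5.r2 (WB@14)) EX@15 MEM@16 WB@17

Answer: 5 6 9 10 13 14 17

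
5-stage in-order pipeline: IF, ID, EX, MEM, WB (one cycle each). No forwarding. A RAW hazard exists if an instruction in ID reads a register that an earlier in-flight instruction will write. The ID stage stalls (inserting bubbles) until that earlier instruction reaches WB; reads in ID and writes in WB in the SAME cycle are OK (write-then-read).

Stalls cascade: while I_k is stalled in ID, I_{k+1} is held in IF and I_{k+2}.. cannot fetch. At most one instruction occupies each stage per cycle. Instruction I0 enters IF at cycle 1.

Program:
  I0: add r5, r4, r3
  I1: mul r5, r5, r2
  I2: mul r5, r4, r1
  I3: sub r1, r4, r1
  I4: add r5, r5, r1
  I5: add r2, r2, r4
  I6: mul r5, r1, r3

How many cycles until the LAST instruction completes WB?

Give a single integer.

I0 add r5 <- r4,r3: IF@1 ID@2 stall=0 (-) EX@3 MEM@4 WB@5
I1 mul r5 <- r5,r2: IF@2 ID@3 stall=2 (RAW on I0.r5 (WB@5)) EX@6 MEM@7 WB@8
I2 mul r5 <- r4,r1: IF@3 ID@6 stall=0 (-) EX@7 MEM@8 WB@9
I3 sub r1 <- r4,r1: IF@6 ID@7 stall=0 (-) EX@8 MEM@9 WB@10
I4 add r5 <- r5,r1: IF@7 ID@8 stall=2 (RAW on I3.r1 (WB@10)) EX@11 MEM@12 WB@13
I5 add r2 <- r2,r4: IF@8 ID@11 stall=0 (-) EX@12 MEM@13 WB@14
I6 mul r5 <- r1,r3: IF@11 ID@12 stall=0 (-) EX@13 MEM@14 WB@15

Answer: 15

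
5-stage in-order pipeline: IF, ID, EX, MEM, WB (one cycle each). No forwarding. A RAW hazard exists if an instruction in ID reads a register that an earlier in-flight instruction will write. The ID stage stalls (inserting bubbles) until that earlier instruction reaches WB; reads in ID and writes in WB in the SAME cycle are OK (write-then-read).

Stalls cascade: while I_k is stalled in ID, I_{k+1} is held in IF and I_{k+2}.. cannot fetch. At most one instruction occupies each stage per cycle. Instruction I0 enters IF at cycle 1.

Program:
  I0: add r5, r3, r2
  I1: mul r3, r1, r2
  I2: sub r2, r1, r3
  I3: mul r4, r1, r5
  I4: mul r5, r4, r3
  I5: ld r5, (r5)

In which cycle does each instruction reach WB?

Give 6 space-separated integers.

Answer: 5 6 9 10 13 16

Derivation:
I0 add r5 <- r3,r2: IF@1 ID@2 stall=0 (-) EX@3 MEM@4 WB@5
I1 mul r3 <- r1,r2: IF@2 ID@3 stall=0 (-) EX@4 MEM@5 WB@6
I2 sub r2 <- r1,r3: IF@3 ID@4 stall=2 (RAW on I1.r3 (WB@6)) EX@7 MEM@8 WB@9
I3 mul r4 <- r1,r5: IF@4 ID@7 stall=0 (-) EX@8 MEM@9 WB@10
I4 mul r5 <- r4,r3: IF@7 ID@8 stall=2 (RAW on I3.r4 (WB@10)) EX@11 MEM@12 WB@13
I5 ld r5 <- r5: IF@8 ID@11 stall=2 (RAW on I4.r5 (WB@13)) EX@14 MEM@15 WB@16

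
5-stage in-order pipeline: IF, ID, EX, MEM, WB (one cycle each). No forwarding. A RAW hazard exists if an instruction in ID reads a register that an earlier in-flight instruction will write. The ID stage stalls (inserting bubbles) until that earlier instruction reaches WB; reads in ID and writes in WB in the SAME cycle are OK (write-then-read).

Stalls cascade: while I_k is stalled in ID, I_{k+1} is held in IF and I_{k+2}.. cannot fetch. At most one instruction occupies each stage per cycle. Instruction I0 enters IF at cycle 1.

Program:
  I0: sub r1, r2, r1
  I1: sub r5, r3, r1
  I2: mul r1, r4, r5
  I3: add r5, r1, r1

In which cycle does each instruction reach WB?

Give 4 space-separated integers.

I0 sub r1 <- r2,r1: IF@1 ID@2 stall=0 (-) EX@3 MEM@4 WB@5
I1 sub r5 <- r3,r1: IF@2 ID@3 stall=2 (RAW on I0.r1 (WB@5)) EX@6 MEM@7 WB@8
I2 mul r1 <- r4,r5: IF@3 ID@6 stall=2 (RAW on I1.r5 (WB@8)) EX@9 MEM@10 WB@11
I3 add r5 <- r1,r1: IF@6 ID@9 stall=2 (RAW on I2.r1 (WB@11)) EX@12 MEM@13 WB@14

Answer: 5 8 11 14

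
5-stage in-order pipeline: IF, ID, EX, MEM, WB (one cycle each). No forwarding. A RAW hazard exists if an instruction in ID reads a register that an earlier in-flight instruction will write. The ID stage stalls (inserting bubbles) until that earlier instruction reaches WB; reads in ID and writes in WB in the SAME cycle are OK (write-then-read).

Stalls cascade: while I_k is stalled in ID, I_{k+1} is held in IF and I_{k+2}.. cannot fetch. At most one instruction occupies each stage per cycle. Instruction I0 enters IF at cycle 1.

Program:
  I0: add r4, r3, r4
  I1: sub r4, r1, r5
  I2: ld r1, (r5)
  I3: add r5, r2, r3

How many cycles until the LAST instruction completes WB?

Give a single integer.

I0 add r4 <- r3,r4: IF@1 ID@2 stall=0 (-) EX@3 MEM@4 WB@5
I1 sub r4 <- r1,r5: IF@2 ID@3 stall=0 (-) EX@4 MEM@5 WB@6
I2 ld r1 <- r5: IF@3 ID@4 stall=0 (-) EX@5 MEM@6 WB@7
I3 add r5 <- r2,r3: IF@4 ID@5 stall=0 (-) EX@6 MEM@7 WB@8

Answer: 8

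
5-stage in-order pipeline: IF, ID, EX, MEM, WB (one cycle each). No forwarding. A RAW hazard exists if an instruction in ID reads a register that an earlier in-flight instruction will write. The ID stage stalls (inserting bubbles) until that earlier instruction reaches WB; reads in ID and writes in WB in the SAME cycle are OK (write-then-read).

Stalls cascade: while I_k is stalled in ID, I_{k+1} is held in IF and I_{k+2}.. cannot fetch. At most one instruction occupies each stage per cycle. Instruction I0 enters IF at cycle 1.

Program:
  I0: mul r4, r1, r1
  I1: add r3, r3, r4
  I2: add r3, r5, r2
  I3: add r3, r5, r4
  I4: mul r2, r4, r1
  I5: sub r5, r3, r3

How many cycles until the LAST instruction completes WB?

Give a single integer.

Answer: 13

Derivation:
I0 mul r4 <- r1,r1: IF@1 ID@2 stall=0 (-) EX@3 MEM@4 WB@5
I1 add r3 <- r3,r4: IF@2 ID@3 stall=2 (RAW on I0.r4 (WB@5)) EX@6 MEM@7 WB@8
I2 add r3 <- r5,r2: IF@3 ID@6 stall=0 (-) EX@7 MEM@8 WB@9
I3 add r3 <- r5,r4: IF@6 ID@7 stall=0 (-) EX@8 MEM@9 WB@10
I4 mul r2 <- r4,r1: IF@7 ID@8 stall=0 (-) EX@9 MEM@10 WB@11
I5 sub r5 <- r3,r3: IF@8 ID@9 stall=1 (RAW on I3.r3 (WB@10)) EX@11 MEM@12 WB@13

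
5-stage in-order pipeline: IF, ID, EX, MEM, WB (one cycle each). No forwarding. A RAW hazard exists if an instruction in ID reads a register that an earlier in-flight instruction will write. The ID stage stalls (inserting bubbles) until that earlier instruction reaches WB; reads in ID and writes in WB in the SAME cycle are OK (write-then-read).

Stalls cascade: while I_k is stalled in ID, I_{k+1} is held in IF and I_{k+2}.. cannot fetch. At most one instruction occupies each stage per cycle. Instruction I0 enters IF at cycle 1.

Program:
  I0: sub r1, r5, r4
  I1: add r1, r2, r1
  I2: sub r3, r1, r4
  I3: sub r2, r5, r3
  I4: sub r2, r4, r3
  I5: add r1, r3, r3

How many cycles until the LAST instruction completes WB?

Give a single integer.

I0 sub r1 <- r5,r4: IF@1 ID@2 stall=0 (-) EX@3 MEM@4 WB@5
I1 add r1 <- r2,r1: IF@2 ID@3 stall=2 (RAW on I0.r1 (WB@5)) EX@6 MEM@7 WB@8
I2 sub r3 <- r1,r4: IF@3 ID@6 stall=2 (RAW on I1.r1 (WB@8)) EX@9 MEM@10 WB@11
I3 sub r2 <- r5,r3: IF@6 ID@9 stall=2 (RAW on I2.r3 (WB@11)) EX@12 MEM@13 WB@14
I4 sub r2 <- r4,r3: IF@9 ID@12 stall=0 (-) EX@13 MEM@14 WB@15
I5 add r1 <- r3,r3: IF@12 ID@13 stall=0 (-) EX@14 MEM@15 WB@16

Answer: 16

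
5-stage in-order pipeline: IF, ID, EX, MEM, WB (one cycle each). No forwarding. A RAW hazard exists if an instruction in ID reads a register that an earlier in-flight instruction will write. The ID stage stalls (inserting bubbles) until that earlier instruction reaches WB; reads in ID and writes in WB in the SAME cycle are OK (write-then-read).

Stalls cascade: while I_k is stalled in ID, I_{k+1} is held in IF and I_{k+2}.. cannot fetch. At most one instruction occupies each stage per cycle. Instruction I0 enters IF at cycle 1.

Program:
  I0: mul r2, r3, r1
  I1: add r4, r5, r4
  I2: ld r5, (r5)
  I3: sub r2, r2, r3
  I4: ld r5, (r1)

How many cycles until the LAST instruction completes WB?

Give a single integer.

I0 mul r2 <- r3,r1: IF@1 ID@2 stall=0 (-) EX@3 MEM@4 WB@5
I1 add r4 <- r5,r4: IF@2 ID@3 stall=0 (-) EX@4 MEM@5 WB@6
I2 ld r5 <- r5: IF@3 ID@4 stall=0 (-) EX@5 MEM@6 WB@7
I3 sub r2 <- r2,r3: IF@4 ID@5 stall=0 (-) EX@6 MEM@7 WB@8
I4 ld r5 <- r1: IF@5 ID@6 stall=0 (-) EX@7 MEM@8 WB@9

Answer: 9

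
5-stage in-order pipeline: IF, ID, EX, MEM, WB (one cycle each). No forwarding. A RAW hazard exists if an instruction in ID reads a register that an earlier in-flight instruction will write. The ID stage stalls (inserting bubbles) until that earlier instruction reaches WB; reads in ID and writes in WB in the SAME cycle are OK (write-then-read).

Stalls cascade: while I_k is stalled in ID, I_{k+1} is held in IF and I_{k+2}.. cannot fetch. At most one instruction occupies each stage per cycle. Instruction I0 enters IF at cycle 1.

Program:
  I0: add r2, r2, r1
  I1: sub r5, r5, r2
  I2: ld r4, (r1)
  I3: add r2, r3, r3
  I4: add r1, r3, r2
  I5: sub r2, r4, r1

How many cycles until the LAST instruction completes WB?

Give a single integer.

I0 add r2 <- r2,r1: IF@1 ID@2 stall=0 (-) EX@3 MEM@4 WB@5
I1 sub r5 <- r5,r2: IF@2 ID@3 stall=2 (RAW on I0.r2 (WB@5)) EX@6 MEM@7 WB@8
I2 ld r4 <- r1: IF@3 ID@6 stall=0 (-) EX@7 MEM@8 WB@9
I3 add r2 <- r3,r3: IF@6 ID@7 stall=0 (-) EX@8 MEM@9 WB@10
I4 add r1 <- r3,r2: IF@7 ID@8 stall=2 (RAW on I3.r2 (WB@10)) EX@11 MEM@12 WB@13
I5 sub r2 <- r4,r1: IF@8 ID@11 stall=2 (RAW on I4.r1 (WB@13)) EX@14 MEM@15 WB@16

Answer: 16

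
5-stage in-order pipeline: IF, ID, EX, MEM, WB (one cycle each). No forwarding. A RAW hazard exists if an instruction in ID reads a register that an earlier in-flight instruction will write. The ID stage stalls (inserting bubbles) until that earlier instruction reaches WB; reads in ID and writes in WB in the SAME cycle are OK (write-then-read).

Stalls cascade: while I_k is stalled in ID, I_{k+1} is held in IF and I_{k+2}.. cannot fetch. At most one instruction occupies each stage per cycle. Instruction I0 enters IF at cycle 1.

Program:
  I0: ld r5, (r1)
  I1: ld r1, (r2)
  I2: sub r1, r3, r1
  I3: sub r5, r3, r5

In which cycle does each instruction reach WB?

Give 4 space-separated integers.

I0 ld r5 <- r1: IF@1 ID@2 stall=0 (-) EX@3 MEM@4 WB@5
I1 ld r1 <- r2: IF@2 ID@3 stall=0 (-) EX@4 MEM@5 WB@6
I2 sub r1 <- r3,r1: IF@3 ID@4 stall=2 (RAW on I1.r1 (WB@6)) EX@7 MEM@8 WB@9
I3 sub r5 <- r3,r5: IF@4 ID@7 stall=0 (-) EX@8 MEM@9 WB@10

Answer: 5 6 9 10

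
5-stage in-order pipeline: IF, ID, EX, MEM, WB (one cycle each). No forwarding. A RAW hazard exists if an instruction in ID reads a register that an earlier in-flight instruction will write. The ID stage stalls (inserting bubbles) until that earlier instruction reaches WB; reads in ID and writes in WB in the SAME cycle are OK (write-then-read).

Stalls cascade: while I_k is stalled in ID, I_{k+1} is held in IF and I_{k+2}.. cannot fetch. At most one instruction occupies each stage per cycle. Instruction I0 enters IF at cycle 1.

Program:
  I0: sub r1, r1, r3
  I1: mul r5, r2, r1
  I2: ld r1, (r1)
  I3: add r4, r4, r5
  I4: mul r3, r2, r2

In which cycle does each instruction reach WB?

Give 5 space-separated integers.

I0 sub r1 <- r1,r3: IF@1 ID@2 stall=0 (-) EX@3 MEM@4 WB@5
I1 mul r5 <- r2,r1: IF@2 ID@3 stall=2 (RAW on I0.r1 (WB@5)) EX@6 MEM@7 WB@8
I2 ld r1 <- r1: IF@3 ID@6 stall=0 (-) EX@7 MEM@8 WB@9
I3 add r4 <- r4,r5: IF@6 ID@7 stall=1 (RAW on I1.r5 (WB@8)) EX@9 MEM@10 WB@11
I4 mul r3 <- r2,r2: IF@7 ID@9 stall=0 (-) EX@10 MEM@11 WB@12

Answer: 5 8 9 11 12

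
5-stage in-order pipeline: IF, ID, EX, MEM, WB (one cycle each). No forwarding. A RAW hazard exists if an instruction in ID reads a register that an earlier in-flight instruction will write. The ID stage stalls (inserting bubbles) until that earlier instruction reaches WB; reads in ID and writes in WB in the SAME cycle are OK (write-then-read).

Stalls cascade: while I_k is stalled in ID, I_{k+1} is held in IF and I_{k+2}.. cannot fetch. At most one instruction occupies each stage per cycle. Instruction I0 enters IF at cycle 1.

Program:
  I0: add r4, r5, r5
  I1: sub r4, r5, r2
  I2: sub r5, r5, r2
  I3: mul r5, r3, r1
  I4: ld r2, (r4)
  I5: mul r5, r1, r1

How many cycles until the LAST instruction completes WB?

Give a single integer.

I0 add r4 <- r5,r5: IF@1 ID@2 stall=0 (-) EX@3 MEM@4 WB@5
I1 sub r4 <- r5,r2: IF@2 ID@3 stall=0 (-) EX@4 MEM@5 WB@6
I2 sub r5 <- r5,r2: IF@3 ID@4 stall=0 (-) EX@5 MEM@6 WB@7
I3 mul r5 <- r3,r1: IF@4 ID@5 stall=0 (-) EX@6 MEM@7 WB@8
I4 ld r2 <- r4: IF@5 ID@6 stall=0 (-) EX@7 MEM@8 WB@9
I5 mul r5 <- r1,r1: IF@6 ID@7 stall=0 (-) EX@8 MEM@9 WB@10

Answer: 10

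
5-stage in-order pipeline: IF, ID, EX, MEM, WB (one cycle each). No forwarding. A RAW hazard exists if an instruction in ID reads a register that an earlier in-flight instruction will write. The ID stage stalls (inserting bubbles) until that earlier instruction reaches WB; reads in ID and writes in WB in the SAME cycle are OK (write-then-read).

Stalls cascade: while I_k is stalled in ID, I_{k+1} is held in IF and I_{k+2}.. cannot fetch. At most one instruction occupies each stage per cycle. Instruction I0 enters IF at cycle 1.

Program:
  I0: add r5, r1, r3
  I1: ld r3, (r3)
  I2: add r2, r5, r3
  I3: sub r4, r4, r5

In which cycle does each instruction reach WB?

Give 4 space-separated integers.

Answer: 5 6 9 10

Derivation:
I0 add r5 <- r1,r3: IF@1 ID@2 stall=0 (-) EX@3 MEM@4 WB@5
I1 ld r3 <- r3: IF@2 ID@3 stall=0 (-) EX@4 MEM@5 WB@6
I2 add r2 <- r5,r3: IF@3 ID@4 stall=2 (RAW on I1.r3 (WB@6)) EX@7 MEM@8 WB@9
I3 sub r4 <- r4,r5: IF@4 ID@7 stall=0 (-) EX@8 MEM@9 WB@10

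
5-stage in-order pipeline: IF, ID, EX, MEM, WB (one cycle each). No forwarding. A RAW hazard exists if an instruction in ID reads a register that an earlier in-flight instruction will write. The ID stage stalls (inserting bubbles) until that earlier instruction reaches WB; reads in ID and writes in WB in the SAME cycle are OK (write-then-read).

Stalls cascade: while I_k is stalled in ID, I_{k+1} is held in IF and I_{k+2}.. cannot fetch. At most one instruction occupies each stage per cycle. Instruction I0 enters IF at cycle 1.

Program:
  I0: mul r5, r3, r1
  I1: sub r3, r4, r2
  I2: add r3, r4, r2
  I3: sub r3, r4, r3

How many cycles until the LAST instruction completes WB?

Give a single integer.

Answer: 10

Derivation:
I0 mul r5 <- r3,r1: IF@1 ID@2 stall=0 (-) EX@3 MEM@4 WB@5
I1 sub r3 <- r4,r2: IF@2 ID@3 stall=0 (-) EX@4 MEM@5 WB@6
I2 add r3 <- r4,r2: IF@3 ID@4 stall=0 (-) EX@5 MEM@6 WB@7
I3 sub r3 <- r4,r3: IF@4 ID@5 stall=2 (RAW on I2.r3 (WB@7)) EX@8 MEM@9 WB@10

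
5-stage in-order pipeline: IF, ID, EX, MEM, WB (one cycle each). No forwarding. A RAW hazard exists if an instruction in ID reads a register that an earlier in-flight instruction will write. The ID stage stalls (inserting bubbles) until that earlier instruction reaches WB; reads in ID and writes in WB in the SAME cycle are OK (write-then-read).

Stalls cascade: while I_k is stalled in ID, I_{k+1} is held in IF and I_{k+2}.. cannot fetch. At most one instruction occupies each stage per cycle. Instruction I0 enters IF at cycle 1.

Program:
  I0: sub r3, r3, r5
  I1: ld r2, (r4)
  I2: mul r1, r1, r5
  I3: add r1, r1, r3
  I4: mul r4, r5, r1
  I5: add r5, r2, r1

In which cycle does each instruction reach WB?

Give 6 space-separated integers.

I0 sub r3 <- r3,r5: IF@1 ID@2 stall=0 (-) EX@3 MEM@4 WB@5
I1 ld r2 <- r4: IF@2 ID@3 stall=0 (-) EX@4 MEM@5 WB@6
I2 mul r1 <- r1,r5: IF@3 ID@4 stall=0 (-) EX@5 MEM@6 WB@7
I3 add r1 <- r1,r3: IF@4 ID@5 stall=2 (RAW on I2.r1 (WB@7)) EX@8 MEM@9 WB@10
I4 mul r4 <- r5,r1: IF@5 ID@8 stall=2 (RAW on I3.r1 (WB@10)) EX@11 MEM@12 WB@13
I5 add r5 <- r2,r1: IF@8 ID@11 stall=0 (-) EX@12 MEM@13 WB@14

Answer: 5 6 7 10 13 14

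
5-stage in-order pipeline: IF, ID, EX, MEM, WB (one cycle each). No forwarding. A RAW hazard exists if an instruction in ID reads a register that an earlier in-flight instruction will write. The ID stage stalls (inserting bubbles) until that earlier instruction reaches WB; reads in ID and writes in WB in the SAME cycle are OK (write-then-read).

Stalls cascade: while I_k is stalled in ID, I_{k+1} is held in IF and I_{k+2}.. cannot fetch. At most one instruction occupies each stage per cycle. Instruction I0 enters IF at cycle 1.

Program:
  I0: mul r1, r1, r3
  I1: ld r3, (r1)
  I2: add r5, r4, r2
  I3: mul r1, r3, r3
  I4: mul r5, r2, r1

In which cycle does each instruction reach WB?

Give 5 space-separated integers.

Answer: 5 8 9 11 14

Derivation:
I0 mul r1 <- r1,r3: IF@1 ID@2 stall=0 (-) EX@3 MEM@4 WB@5
I1 ld r3 <- r1: IF@2 ID@3 stall=2 (RAW on I0.r1 (WB@5)) EX@6 MEM@7 WB@8
I2 add r5 <- r4,r2: IF@3 ID@6 stall=0 (-) EX@7 MEM@8 WB@9
I3 mul r1 <- r3,r3: IF@6 ID@7 stall=1 (RAW on I1.r3 (WB@8)) EX@9 MEM@10 WB@11
I4 mul r5 <- r2,r1: IF@7 ID@9 stall=2 (RAW on I3.r1 (WB@11)) EX@12 MEM@13 WB@14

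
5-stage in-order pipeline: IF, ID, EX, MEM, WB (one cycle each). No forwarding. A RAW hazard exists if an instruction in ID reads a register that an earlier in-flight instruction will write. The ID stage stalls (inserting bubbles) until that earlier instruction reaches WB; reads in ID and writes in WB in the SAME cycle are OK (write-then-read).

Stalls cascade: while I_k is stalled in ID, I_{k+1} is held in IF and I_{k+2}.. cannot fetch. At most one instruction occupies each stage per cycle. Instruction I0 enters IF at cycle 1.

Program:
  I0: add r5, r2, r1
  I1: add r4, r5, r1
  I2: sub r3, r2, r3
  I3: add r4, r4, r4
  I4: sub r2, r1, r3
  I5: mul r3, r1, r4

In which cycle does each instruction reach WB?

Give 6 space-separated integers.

I0 add r5 <- r2,r1: IF@1 ID@2 stall=0 (-) EX@3 MEM@4 WB@5
I1 add r4 <- r5,r1: IF@2 ID@3 stall=2 (RAW on I0.r5 (WB@5)) EX@6 MEM@7 WB@8
I2 sub r3 <- r2,r3: IF@3 ID@6 stall=0 (-) EX@7 MEM@8 WB@9
I3 add r4 <- r4,r4: IF@6 ID@7 stall=1 (RAW on I1.r4 (WB@8)) EX@9 MEM@10 WB@11
I4 sub r2 <- r1,r3: IF@7 ID@9 stall=0 (-) EX@10 MEM@11 WB@12
I5 mul r3 <- r1,r4: IF@9 ID@10 stall=1 (RAW on I3.r4 (WB@11)) EX@12 MEM@13 WB@14

Answer: 5 8 9 11 12 14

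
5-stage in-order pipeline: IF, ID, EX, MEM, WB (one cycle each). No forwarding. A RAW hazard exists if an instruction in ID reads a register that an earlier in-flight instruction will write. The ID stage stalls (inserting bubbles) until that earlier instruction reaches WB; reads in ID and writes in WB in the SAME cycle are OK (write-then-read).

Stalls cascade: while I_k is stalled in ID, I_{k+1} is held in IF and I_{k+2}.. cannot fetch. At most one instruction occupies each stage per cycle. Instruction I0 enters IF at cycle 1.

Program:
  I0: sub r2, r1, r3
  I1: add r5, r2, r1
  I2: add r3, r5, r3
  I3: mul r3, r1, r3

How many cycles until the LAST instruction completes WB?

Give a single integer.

I0 sub r2 <- r1,r3: IF@1 ID@2 stall=0 (-) EX@3 MEM@4 WB@5
I1 add r5 <- r2,r1: IF@2 ID@3 stall=2 (RAW on I0.r2 (WB@5)) EX@6 MEM@7 WB@8
I2 add r3 <- r5,r3: IF@3 ID@6 stall=2 (RAW on I1.r5 (WB@8)) EX@9 MEM@10 WB@11
I3 mul r3 <- r1,r3: IF@6 ID@9 stall=2 (RAW on I2.r3 (WB@11)) EX@12 MEM@13 WB@14

Answer: 14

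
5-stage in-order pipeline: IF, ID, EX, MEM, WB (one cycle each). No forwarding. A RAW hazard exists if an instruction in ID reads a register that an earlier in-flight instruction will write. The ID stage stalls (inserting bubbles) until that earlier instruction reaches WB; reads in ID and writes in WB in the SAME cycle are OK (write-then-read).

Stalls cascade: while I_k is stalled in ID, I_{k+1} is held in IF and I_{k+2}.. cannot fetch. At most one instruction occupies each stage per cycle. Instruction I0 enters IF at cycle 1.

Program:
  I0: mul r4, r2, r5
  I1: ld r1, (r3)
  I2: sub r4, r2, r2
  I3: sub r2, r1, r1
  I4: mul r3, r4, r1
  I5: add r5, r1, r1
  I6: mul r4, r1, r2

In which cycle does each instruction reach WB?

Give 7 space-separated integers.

Answer: 5 6 7 9 10 11 12

Derivation:
I0 mul r4 <- r2,r5: IF@1 ID@2 stall=0 (-) EX@3 MEM@4 WB@5
I1 ld r1 <- r3: IF@2 ID@3 stall=0 (-) EX@4 MEM@5 WB@6
I2 sub r4 <- r2,r2: IF@3 ID@4 stall=0 (-) EX@5 MEM@6 WB@7
I3 sub r2 <- r1,r1: IF@4 ID@5 stall=1 (RAW on I1.r1 (WB@6)) EX@7 MEM@8 WB@9
I4 mul r3 <- r4,r1: IF@5 ID@7 stall=0 (-) EX@8 MEM@9 WB@10
I5 add r5 <- r1,r1: IF@7 ID@8 stall=0 (-) EX@9 MEM@10 WB@11
I6 mul r4 <- r1,r2: IF@8 ID@9 stall=0 (-) EX@10 MEM@11 WB@12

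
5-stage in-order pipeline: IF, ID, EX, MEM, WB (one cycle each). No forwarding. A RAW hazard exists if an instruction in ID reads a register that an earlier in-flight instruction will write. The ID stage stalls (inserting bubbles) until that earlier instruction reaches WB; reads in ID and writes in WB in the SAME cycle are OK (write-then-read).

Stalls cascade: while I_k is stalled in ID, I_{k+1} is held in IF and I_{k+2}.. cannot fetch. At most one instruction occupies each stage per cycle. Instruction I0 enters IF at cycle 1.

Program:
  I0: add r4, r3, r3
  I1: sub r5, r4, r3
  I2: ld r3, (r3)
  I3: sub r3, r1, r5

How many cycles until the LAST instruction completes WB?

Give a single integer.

I0 add r4 <- r3,r3: IF@1 ID@2 stall=0 (-) EX@3 MEM@4 WB@5
I1 sub r5 <- r4,r3: IF@2 ID@3 stall=2 (RAW on I0.r4 (WB@5)) EX@6 MEM@7 WB@8
I2 ld r3 <- r3: IF@3 ID@6 stall=0 (-) EX@7 MEM@8 WB@9
I3 sub r3 <- r1,r5: IF@6 ID@7 stall=1 (RAW on I1.r5 (WB@8)) EX@9 MEM@10 WB@11

Answer: 11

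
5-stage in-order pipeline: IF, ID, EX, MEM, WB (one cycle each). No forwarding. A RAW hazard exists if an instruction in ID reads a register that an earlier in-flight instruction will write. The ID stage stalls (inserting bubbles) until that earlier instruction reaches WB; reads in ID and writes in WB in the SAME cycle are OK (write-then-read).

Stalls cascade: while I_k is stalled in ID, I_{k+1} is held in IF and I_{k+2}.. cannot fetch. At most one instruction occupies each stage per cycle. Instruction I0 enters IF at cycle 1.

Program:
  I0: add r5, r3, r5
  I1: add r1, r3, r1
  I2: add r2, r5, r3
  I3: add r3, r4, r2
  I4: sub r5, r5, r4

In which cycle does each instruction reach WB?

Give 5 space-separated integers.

Answer: 5 6 8 11 12

Derivation:
I0 add r5 <- r3,r5: IF@1 ID@2 stall=0 (-) EX@3 MEM@4 WB@5
I1 add r1 <- r3,r1: IF@2 ID@3 stall=0 (-) EX@4 MEM@5 WB@6
I2 add r2 <- r5,r3: IF@3 ID@4 stall=1 (RAW on I0.r5 (WB@5)) EX@6 MEM@7 WB@8
I3 add r3 <- r4,r2: IF@4 ID@6 stall=2 (RAW on I2.r2 (WB@8)) EX@9 MEM@10 WB@11
I4 sub r5 <- r5,r4: IF@6 ID@9 stall=0 (-) EX@10 MEM@11 WB@12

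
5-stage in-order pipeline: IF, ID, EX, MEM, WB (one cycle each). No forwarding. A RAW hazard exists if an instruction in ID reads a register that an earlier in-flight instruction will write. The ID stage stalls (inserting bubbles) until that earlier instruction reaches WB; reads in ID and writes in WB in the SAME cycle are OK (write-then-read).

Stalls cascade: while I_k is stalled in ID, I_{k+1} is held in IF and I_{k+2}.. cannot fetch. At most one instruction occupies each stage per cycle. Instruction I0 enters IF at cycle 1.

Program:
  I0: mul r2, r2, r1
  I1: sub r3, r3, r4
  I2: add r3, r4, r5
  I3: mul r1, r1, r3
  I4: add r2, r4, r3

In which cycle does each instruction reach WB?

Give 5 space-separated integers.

I0 mul r2 <- r2,r1: IF@1 ID@2 stall=0 (-) EX@3 MEM@4 WB@5
I1 sub r3 <- r3,r4: IF@2 ID@3 stall=0 (-) EX@4 MEM@5 WB@6
I2 add r3 <- r4,r5: IF@3 ID@4 stall=0 (-) EX@5 MEM@6 WB@7
I3 mul r1 <- r1,r3: IF@4 ID@5 stall=2 (RAW on I2.r3 (WB@7)) EX@8 MEM@9 WB@10
I4 add r2 <- r4,r3: IF@5 ID@8 stall=0 (-) EX@9 MEM@10 WB@11

Answer: 5 6 7 10 11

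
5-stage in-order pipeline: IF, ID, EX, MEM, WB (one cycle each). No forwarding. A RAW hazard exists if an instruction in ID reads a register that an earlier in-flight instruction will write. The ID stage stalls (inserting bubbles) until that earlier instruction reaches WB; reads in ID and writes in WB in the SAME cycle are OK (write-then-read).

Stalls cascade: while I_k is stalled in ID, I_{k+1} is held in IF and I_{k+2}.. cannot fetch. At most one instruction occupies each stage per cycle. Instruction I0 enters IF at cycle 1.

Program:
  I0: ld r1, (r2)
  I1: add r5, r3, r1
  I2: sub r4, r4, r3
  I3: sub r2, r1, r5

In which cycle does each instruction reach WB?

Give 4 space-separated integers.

I0 ld r1 <- r2: IF@1 ID@2 stall=0 (-) EX@3 MEM@4 WB@5
I1 add r5 <- r3,r1: IF@2 ID@3 stall=2 (RAW on I0.r1 (WB@5)) EX@6 MEM@7 WB@8
I2 sub r4 <- r4,r3: IF@3 ID@6 stall=0 (-) EX@7 MEM@8 WB@9
I3 sub r2 <- r1,r5: IF@6 ID@7 stall=1 (RAW on I1.r5 (WB@8)) EX@9 MEM@10 WB@11

Answer: 5 8 9 11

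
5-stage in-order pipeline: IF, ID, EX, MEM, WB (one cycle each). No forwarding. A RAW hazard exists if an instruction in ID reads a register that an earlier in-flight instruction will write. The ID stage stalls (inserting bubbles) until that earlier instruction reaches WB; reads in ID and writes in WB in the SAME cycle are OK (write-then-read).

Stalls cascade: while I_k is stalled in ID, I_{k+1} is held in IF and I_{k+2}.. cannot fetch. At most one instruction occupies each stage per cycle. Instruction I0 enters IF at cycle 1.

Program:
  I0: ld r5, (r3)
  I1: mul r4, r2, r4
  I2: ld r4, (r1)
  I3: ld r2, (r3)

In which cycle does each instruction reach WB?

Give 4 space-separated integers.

Answer: 5 6 7 8

Derivation:
I0 ld r5 <- r3: IF@1 ID@2 stall=0 (-) EX@3 MEM@4 WB@5
I1 mul r4 <- r2,r4: IF@2 ID@3 stall=0 (-) EX@4 MEM@5 WB@6
I2 ld r4 <- r1: IF@3 ID@4 stall=0 (-) EX@5 MEM@6 WB@7
I3 ld r2 <- r3: IF@4 ID@5 stall=0 (-) EX@6 MEM@7 WB@8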